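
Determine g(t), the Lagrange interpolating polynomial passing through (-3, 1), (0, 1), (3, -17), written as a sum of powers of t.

L_0(t) = t(t - 3) / [18] = (1/18)t^2 - (1/6)t
L_1(t) = (t + 3)(t - 3) / [-9] = -(1/9)t^2 + 1
L_2(t) = (t + 3)t / [18] = (1/18)t^2 + (1/6)t
g(t) = 1·L_0 + 1·L_1 + (-17)·L_2
  1·L_0(t) = (1/18)t^2 - (1/6)t
  1·L_1(t) = -(1/9)t^2 + 1
  (-17)·L_2(t) = -(17/18)t^2 - (17/6)t
Adding term by term: -t^2 - 3t + 1

g(t) = -t^2 - 3t + 1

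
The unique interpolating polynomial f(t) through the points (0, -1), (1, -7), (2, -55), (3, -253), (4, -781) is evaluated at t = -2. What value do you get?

Using Newton's divided-difference form:
f[0,1] = (-7 - (-1)) / (1 - 0) = -6
f[1,2] = (-55 - (-7)) / (2 - 1) = -48
f[2,3] = (-253 - (-55)) / (3 - 2) = -198
f[3,4] = (-781 - (-253)) / (4 - 3) = -528
f[0,1,2] = (-48 - (-6)) / (2 - 0) = -21
f[1,2,3] = (-198 - (-48)) / (3 - 1) = -75
f[2,3,4] = (-528 - (-198)) / (4 - 2) = -165
f[0,1,2,3] = (-75 - (-21)) / (3 - 0) = -18
f[1,2,3,4] = (-165 - (-75)) / (4 - 1) = -30
f[0,1,2,3,4] = (-30 - (-18)) / (4 - 0) = -3
f(-2) = -1 + (-6)·(-2) + (-21)·(-2)·(-3) + (-18)·(-2)·(-3)·(-4) + (-3)·(-2)·(-3)·(-4)·(-5) = -43

-43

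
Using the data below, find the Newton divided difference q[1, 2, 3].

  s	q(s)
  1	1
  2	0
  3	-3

-1

q[1,2] = (0 - 1) / (2 - 1) = -1
q[2,3] = (-3 - 0) / (3 - 2) = -3
q[1,2,3] = (-3 - (-1)) / (3 - 1) = -1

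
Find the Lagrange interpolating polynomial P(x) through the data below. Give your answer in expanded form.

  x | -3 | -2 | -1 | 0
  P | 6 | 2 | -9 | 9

L_0(x) = (x + 2)(x + 1)x / [-6] = -(1/6)x^3 - (1/2)x^2 - (1/3)x
L_1(x) = (x + 3)(x + 1)x / [2] = (1/2)x^3 + 2x^2 + (3/2)x
L_2(x) = (x + 3)(x + 2)x / [-2] = -(1/2)x^3 - (5/2)x^2 - 3x
L_3(x) = (x + 3)(x + 2)(x + 1) / [6] = (1/6)x^3 + x^2 + (11/6)x + 1
P(x) = 6·L_0 + 2·L_1 + (-9)·L_2 + 9·L_3
  6·L_0(x) = -x^3 - 3x^2 - 2x
  2·L_1(x) = x^3 + 4x^2 + 3x
  (-9)·L_2(x) = (9/2)x^3 + (45/2)x^2 + 27x
  9·L_3(x) = (3/2)x^3 + 9x^2 + (33/2)x + 9
Adding term by term: 6x^3 + (65/2)x^2 + (89/2)x + 9

P(x) = 6x^3 + (65/2)x^2 + (89/2)x + 9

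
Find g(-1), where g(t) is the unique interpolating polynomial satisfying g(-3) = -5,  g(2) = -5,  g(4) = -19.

Using Newton's divided-difference form:
g[-3,2] = (-5 - (-5)) / (2 - (-3)) = 0
g[2,4] = (-19 - (-5)) / (4 - 2) = -7
g[-3,2,4] = (-7 - 0) / (4 - (-3)) = -1
g(-1) = -5 + 0·(2) + (-1)·(2)·(-3) = 1

1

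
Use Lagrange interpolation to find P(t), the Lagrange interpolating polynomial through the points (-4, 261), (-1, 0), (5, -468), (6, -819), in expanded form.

Build the Lagrange basis polynomials:
L_0(t) = (t + 1)(t - 5)(t - 6) / [-270] = -(1/270)t^3 + (1/27)t^2 - (19/270)t - 1/9
L_1(t) = (t + 4)(t - 5)(t - 6) / [126] = (1/126)t^3 - (1/18)t^2 - (1/9)t + 20/21
L_2(t) = (t + 4)(t + 1)(t - 6) / [-54] = -(1/54)t^3 + (1/54)t^2 + (13/27)t + 4/9
L_3(t) = (t + 4)(t + 1)(t - 5) / [70] = (1/70)t^3 - (3/10)t - 2/7
P(t) = 261·L_0 + 0·L_1 + (-468)·L_2 + (-819)·L_3
  261·L_0(t) = -(29/30)t^3 + (29/3)t^2 - (551/30)t - 29
  0·L_1(t) = 0
  (-468)·L_2(t) = (26/3)t^3 - (26/3)t^2 - (676/3)t - 208
  (-819)·L_3(t) = -(117/10)t^3 + (2457/10)t + 234
Adding term by term: -4t^3 + t^2 + 2t - 3

P(t) = -4t^3 + t^2 + 2t - 3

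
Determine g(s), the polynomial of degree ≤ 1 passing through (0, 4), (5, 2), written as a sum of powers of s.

g(s) = -(2/5)s + 4

L_0(s) = (s - 5) / [-5] = -(1/5)s + 1
L_1(s) = s / [5] = (1/5)s
g(s) = 4·L_0 + 2·L_1
  4·L_0(s) = -(4/5)s + 4
  2·L_1(s) = (2/5)s
Adding term by term: -(2/5)s + 4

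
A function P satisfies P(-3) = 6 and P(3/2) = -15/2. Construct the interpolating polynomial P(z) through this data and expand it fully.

Build the Lagrange basis polynomials:
L_0(z) = (z - 3/2) / [-9/2] = -(2/9)z + 1/3
L_1(z) = (z + 3) / [9/2] = (2/9)z + 2/3
P(z) = 6·L_0 + (-15/2)·L_1
  6·L_0(z) = -(4/3)z + 2
  (-15/2)·L_1(z) = -(5/3)z - 5
Adding term by term: -3z - 3

P(z) = -3z - 3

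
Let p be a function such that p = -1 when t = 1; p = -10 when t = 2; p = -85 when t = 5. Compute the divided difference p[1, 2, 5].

-4

p[1,2] = (-10 - (-1)) / (2 - 1) = -9
p[2,5] = (-85 - (-10)) / (5 - 2) = -25
p[1,2,5] = (-25 - (-9)) / (5 - 1) = -4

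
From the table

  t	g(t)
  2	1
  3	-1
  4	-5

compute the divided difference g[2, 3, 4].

g[2,3] = (-1 - 1) / (3 - 2) = -2
g[3,4] = (-5 - (-1)) / (4 - 3) = -4
g[2,3,4] = (-4 - (-2)) / (4 - 2) = -1

-1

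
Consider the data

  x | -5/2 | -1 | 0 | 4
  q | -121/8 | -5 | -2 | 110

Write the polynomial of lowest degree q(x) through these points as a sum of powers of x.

Newton's divided differences:
q[-5/2,-1] = (-5 - (-121/8)) / (-1 - (-5/2)) = 27/4
q[-1,0] = (-2 - (-5)) / (0 - (-1)) = 3
q[0,4] = (110 - (-2)) / (4 - 0) = 28
q[-5/2,-1,0] = (3 - 27/4) / (0 - (-5/2)) = -3/2
q[-1,0,4] = (28 - 3) / (4 - (-1)) = 5
q[-5/2,-1,0,4] = (5 - (-3/2)) / (4 - (-5/2)) = 1
q(x) = -121/8 + (27/4)·(x + 5/2) + (-3/2)·(x + 5/2)(x + 1) + 1·(x + 5/2)(x + 1)x
Expanding: q(x) = x^3 + 2x^2 + 4x - 2

q(x) = x^3 + 2x^2 + 4x - 2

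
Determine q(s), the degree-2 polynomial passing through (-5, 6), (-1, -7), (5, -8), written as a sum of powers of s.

q(s) = (37/120)s^2 - (7/5)s - 209/24

L_0(s) = (s + 1)(s - 5) / [40] = (1/40)s^2 - (1/10)s - 1/8
L_1(s) = (s + 5)(s - 5) / [-24] = -(1/24)s^2 + 25/24
L_2(s) = (s + 5)(s + 1) / [60] = (1/60)s^2 + (1/10)s + 1/12
q(s) = 6·L_0 + (-7)·L_1 + (-8)·L_2
  6·L_0(s) = (3/20)s^2 - (3/5)s - 3/4
  (-7)·L_1(s) = (7/24)s^2 - 175/24
  (-8)·L_2(s) = -(2/15)s^2 - (4/5)s - 2/3
Adding term by term: (37/120)s^2 - (7/5)s - 209/24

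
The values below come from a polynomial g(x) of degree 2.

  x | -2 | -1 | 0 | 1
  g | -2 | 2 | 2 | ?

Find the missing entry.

The 3 known values determine g uniquely (degree ≤ 2).
Evaluate each Lagrange basis at x = 1:
L_0(1) = (2)·(1)/[(-1)·(-2)] = 1
L_1(1) = (3)·(1)/[(1)·(-1)] = -3
L_2(1) = (3)·(2)/[(2)·(1)] = 3
Sum: (-2)·(1) + 2·(-3) + 2·(3) = -2

-2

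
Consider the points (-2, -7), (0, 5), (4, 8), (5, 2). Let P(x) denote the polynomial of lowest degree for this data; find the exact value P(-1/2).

5437/2240

Evaluate each Lagrange basis at x = -1/2:
L_0(-1/2) = (-1/2)·(-9/2)·(-11/2)/[(-2)·(-6)·(-7)] = 33/224
L_1(-1/2) = (3/2)·(-9/2)·(-11/2)/[(2)·(-4)·(-5)] = 297/320
L_2(-1/2) = (3/2)·(-1/2)·(-11/2)/[(6)·(4)·(-1)] = -11/64
L_3(-1/2) = (3/2)·(-1/2)·(-9/2)/[(7)·(5)·(1)] = 27/280
Sum: (-7)·(33/224) + 5·(297/320) + 8·(-11/64) + 2·(27/280) = 5437/2240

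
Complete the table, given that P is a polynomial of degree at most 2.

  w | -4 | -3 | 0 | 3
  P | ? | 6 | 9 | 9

13/3

The 3 known values determine P uniquely (degree ≤ 2).
Evaluate each Lagrange basis at w = -4:
L_0(-4) = (-4)·(-7)/[(-3)·(-6)] = 14/9
L_1(-4) = (-1)·(-7)/[(3)·(-3)] = -7/9
L_2(-4) = (-1)·(-4)/[(6)·(3)] = 2/9
Sum: 6·(14/9) + 9·(-7/9) + 9·(2/9) = 13/3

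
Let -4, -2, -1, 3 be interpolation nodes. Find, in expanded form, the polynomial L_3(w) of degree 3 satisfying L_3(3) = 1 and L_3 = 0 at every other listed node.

L_3(w) = (w + 4)(w + 2)(w + 1) / [(7)·(5)·(4)]
       = (w^3 + 7w^2 + 14w + 8) / (140)

L_3(w) = (1/140)w^3 + (1/20)w^2 + (1/10)w + 2/35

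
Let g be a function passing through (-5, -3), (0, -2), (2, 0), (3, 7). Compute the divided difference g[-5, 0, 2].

g[-5,0] = (-2 - (-3)) / (0 - (-5)) = 1/5
g[0,2] = (0 - (-2)) / (2 - 0) = 1
g[-5,0,2] = (1 - 1/5) / (2 - (-5)) = 4/35

4/35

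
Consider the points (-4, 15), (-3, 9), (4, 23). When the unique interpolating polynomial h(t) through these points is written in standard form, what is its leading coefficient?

1

Build the Lagrange basis polynomials:
L_0(t) = (t + 3)(t - 4) / [8] = (1/8)t^2 - (1/8)t - 3/2
L_1(t) = (t + 4)(t - 4) / [-7] = -(1/7)t^2 + 16/7
L_2(t) = (t + 4)(t + 3) / [56] = (1/56)t^2 + (1/8)t + 3/14
h(t) = 15·L_0 + 9·L_1 + 23·L_2
Only the coefficient of t^2 is needed; take it from each L_i and combine:
15·(1/8) + 9·(-1/7) + 23·(1/56) = 1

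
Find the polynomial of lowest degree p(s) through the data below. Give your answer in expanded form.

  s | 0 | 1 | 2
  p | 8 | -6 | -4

p(s) = 8s^2 - 22s + 8

Newton's divided differences:
p[0,1] = (-6 - 8) / (1 - 0) = -14
p[1,2] = (-4 - (-6)) / (2 - 1) = 2
p[0,1,2] = (2 - (-14)) / (2 - 0) = 8
p(s) = 8 + (-14)·s + 8·s(s - 1)
Expanding: p(s) = 8s^2 - 22s + 8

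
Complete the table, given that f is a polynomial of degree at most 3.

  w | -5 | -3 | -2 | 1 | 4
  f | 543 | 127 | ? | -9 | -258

42

The 4 known values determine f uniquely (degree ≤ 3).
Evaluate each Lagrange basis at w = -2:
L_0(-2) = (1)·(-3)·(-6)/[(-2)·(-6)·(-9)] = -1/6
L_1(-2) = (3)·(-3)·(-6)/[(2)·(-4)·(-7)] = 27/28
L_2(-2) = (3)·(1)·(-6)/[(6)·(4)·(-3)] = 1/4
L_3(-2) = (3)·(1)·(-3)/[(9)·(7)·(3)] = -1/21
Sum: 543·(-1/6) + 127·(27/28) + (-9)·(1/4) + (-258)·(-1/21) = 42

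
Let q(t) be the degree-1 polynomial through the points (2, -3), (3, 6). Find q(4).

15

L_0(4) = (1)/[(-1)] = -1
L_1(4) = (2)/[(1)] = 2
Sum: (-3)·(-1) + 6·(2) = 15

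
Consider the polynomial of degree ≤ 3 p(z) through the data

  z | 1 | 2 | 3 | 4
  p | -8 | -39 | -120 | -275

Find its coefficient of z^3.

-4

The leading coefficient equals the top divided difference p[1,2,3,4].
p[1,2] = (-39 - (-8)) / (2 - 1) = -31
p[2,3] = (-120 - (-39)) / (3 - 2) = -81
p[3,4] = (-275 - (-120)) / (4 - 3) = -155
p[1,2,3] = (-81 - (-31)) / (3 - 1) = -25
p[2,3,4] = (-155 - (-81)) / (4 - 2) = -37
p[1,2,3,4] = (-37 - (-25)) / (4 - 1) = -4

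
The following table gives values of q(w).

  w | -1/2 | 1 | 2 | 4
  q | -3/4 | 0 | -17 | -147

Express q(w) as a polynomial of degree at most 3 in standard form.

Newton's divided differences:
q[-1/2,1] = (0 - (-3/4)) / (1 - (-1/2)) = 1/2
q[1,2] = (-17 - 0) / (2 - 1) = -17
q[2,4] = (-147 - (-17)) / (4 - 2) = -65
q[-1/2,1,2] = (-17 - 1/2) / (2 - (-1/2)) = -7
q[1,2,4] = (-65 - (-17)) / (4 - 1) = -16
q[-1/2,1,2,4] = (-16 - (-7)) / (4 - (-1/2)) = -2
q(w) = -3/4 + (1/2)·(w + 1/2) + (-7)·(w + 1/2)(w - 1) + (-2)·(w + 1/2)(w - 1)(w - 2)
Expanding: q(w) = -2w^3 - 2w^2 + 3w + 1

q(w) = -2w^3 - 2w^2 + 3w + 1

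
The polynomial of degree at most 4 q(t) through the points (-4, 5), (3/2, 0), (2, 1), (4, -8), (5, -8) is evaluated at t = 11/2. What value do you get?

-15709/7920

Evaluate each Lagrange basis at t = 11/2:
L_0(11/2) = (4)·(7/2)·(3/2)·(1/2)/[(-11/2)·(-6)·(-8)·(-9)] = 7/1584
L_1(11/2) = (19/2)·(7/2)·(3/2)·(1/2)/[(11/2)·(-1/2)·(-5/2)·(-7/2)] = -57/55
L_2(11/2) = (19/2)·(4)·(3/2)·(1/2)/[(6)·(1/2)·(-2)·(-3)] = 19/12
L_3(11/2) = (19/2)·(4)·(7/2)·(1/2)/[(8)·(5/2)·(2)·(-1)] = -133/80
L_4(11/2) = (19/2)·(4)·(7/2)·(3/2)/[(9)·(7/2)·(3)·(1)] = 19/9
Sum: 5·(7/1584) + 0 + 1·(19/12) + (-8)·(-133/80) + (-8)·(19/9) = -15709/7920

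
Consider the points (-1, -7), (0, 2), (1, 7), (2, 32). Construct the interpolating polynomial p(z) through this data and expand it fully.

Build the Lagrange basis polynomials:
L_0(z) = z(z - 1)(z - 2) / [-6] = -(1/6)z^3 + (1/2)z^2 - (1/3)z
L_1(z) = (z + 1)(z - 1)(z - 2) / [2] = (1/2)z^3 - z^2 - (1/2)z + 1
L_2(z) = (z + 1)z(z - 2) / [-2] = -(1/2)z^3 + (1/2)z^2 + z
L_3(z) = (z + 1)z(z - 1) / [6] = (1/6)z^3 - (1/6)z
p(z) = (-7)·L_0 + 2·L_1 + 7·L_2 + 32·L_3
  (-7)·L_0(z) = (7/6)z^3 - (7/2)z^2 + (7/3)z
  2·L_1(z) = z^3 - 2z^2 - z + 2
  7·L_2(z) = -(7/2)z^3 + (7/2)z^2 + 7z
  32·L_3(z) = (16/3)z^3 - (16/3)z
Adding term by term: 4z^3 - 2z^2 + 3z + 2

p(z) = 4z^3 - 2z^2 + 3z + 2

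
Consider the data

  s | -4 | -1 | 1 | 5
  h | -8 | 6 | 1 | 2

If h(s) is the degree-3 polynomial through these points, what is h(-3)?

Evaluate each Lagrange basis at s = -3:
L_0(-3) = (-2)·(-4)·(-8)/[(-3)·(-5)·(-9)] = 64/135
L_1(-3) = (1)·(-4)·(-8)/[(3)·(-2)·(-6)] = 8/9
L_2(-3) = (1)·(-2)·(-8)/[(5)·(2)·(-4)] = -2/5
L_3(-3) = (1)·(-2)·(-4)/[(9)·(6)·(4)] = 1/27
Sum: (-8)·(64/135) + 6·(8/9) + 1·(-2/5) + 2·(1/27) = 164/135

164/135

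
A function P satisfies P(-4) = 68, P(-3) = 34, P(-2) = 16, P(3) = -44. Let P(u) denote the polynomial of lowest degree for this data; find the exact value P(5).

Evaluate each Lagrange basis at u = 5:
L_0(5) = (8)·(7)·(2)/[(-1)·(-2)·(-7)] = -8
L_1(5) = (9)·(7)·(2)/[(1)·(-1)·(-6)] = 21
L_2(5) = (9)·(8)·(2)/[(2)·(1)·(-5)] = -72/5
L_3(5) = (9)·(8)·(7)/[(7)·(6)·(5)] = 12/5
Sum: 68·(-8) + 34·(21) + 16·(-72/5) + (-44)·(12/5) = -166

-166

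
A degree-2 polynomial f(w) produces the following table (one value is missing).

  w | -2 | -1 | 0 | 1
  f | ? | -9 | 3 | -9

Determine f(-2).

-45

The 3 known values determine f uniquely (degree ≤ 2).
Evaluate each Lagrange basis at w = -2:
L_0(-2) = (-2)·(-3)/[(-1)·(-2)] = 3
L_1(-2) = (-1)·(-3)/[(1)·(-1)] = -3
L_2(-2) = (-1)·(-2)/[(2)·(1)] = 1
Sum: (-9)·(3) + 3·(-3) + (-9)·(1) = -45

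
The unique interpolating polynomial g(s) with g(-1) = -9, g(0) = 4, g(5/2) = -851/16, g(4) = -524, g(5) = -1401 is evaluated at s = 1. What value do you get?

7

Using Newton's divided-difference form:
g[-1,0] = (4 - (-9)) / (0 - (-1)) = 13
g[0,5/2] = (-851/16 - 4) / (5/2 - 0) = -183/8
g[5/2,4] = (-524 - (-851/16)) / (4 - 5/2) = -2511/8
g[4,5] = (-1401 - (-524)) / (5 - 4) = -877
g[-1,0,5/2] = (-183/8 - 13) / (5/2 - (-1)) = -41/4
g[0,5/2,4] = (-2511/8 - (-183/8)) / (4 - 0) = -291/4
g[5/2,4,5] = (-877 - (-2511/8)) / (5 - 5/2) = -901/4
g[-1,0,5/2,4] = (-291/4 - (-41/4)) / (4 - (-1)) = -25/2
g[0,5/2,4,5] = (-901/4 - (-291/4)) / (5 - 0) = -61/2
g[-1,0,5/2,4,5] = (-61/2 - (-25/2)) / (5 - (-1)) = -3
g(1) = -9 + 13·(2) + (-41/4)·(2)·(1) + (-25/2)·(2)·(1)·(-3/2) + (-3)·(2)·(1)·(-3/2)·(-3) = 7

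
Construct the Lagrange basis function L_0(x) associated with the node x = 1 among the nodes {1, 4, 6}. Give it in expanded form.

L_0(x) = (1/15)x^2 - (2/3)x + 8/5

L_0(x) = (x - 4)(x - 6) / [(-3)·(-5)]
       = (x^2 - 10x + 24) / (15)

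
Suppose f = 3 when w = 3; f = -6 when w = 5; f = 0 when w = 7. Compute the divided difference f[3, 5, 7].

15/8

f[3,5] = (-6 - 3) / (5 - 3) = -9/2
f[5,7] = (0 - (-6)) / (7 - 5) = 3
f[3,5,7] = (3 - (-9/2)) / (7 - 3) = 15/8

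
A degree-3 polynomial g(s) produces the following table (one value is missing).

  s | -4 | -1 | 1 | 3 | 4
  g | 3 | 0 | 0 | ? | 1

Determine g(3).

2/3

The 4 known values determine g uniquely (degree ≤ 3).
L_0(3) = (4)·(2)·(-1)/[(-3)·(-5)·(-8)] = 1/15
L_1(3) = (7)·(2)·(-1)/[(3)·(-2)·(-5)] = -7/15
L_2(3) = (7)·(4)·(-1)/[(5)·(2)·(-3)] = 14/15
L_3(3) = (7)·(4)·(2)/[(8)·(5)·(3)] = 7/15
Sum: 3·(1/15) + 0 + 0 + 1·(7/15) = 2/3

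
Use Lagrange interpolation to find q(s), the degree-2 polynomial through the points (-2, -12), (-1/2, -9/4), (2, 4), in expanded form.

Build the Lagrange basis polynomials:
L_0(s) = (s + 1/2)(s - 2) / [6] = (1/6)s^2 - (1/4)s - 1/6
L_1(s) = (s + 2)(s - 2) / [-15/4] = -(4/15)s^2 + 16/15
L_2(s) = (s + 2)(s + 1/2) / [10] = (1/10)s^2 + (1/4)s + 1/10
q(s) = (-12)·L_0 + (-9/4)·L_1 + 4·L_2
  (-12)·L_0(s) = -2s^2 + 3s + 2
  (-9/4)·L_1(s) = (3/5)s^2 - 12/5
  4·L_2(s) = (2/5)s^2 + s + 2/5
Adding term by term: -s^2 + 4s

q(s) = -s^2 + 4s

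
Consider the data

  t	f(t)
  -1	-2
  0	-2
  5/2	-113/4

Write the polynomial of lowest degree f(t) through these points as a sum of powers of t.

L_0(t) = t(t - 5/2) / [7/2] = (2/7)t^2 - (5/7)t
L_1(t) = (t + 1)(t - 5/2) / [-5/2] = -(2/5)t^2 + (3/5)t + 1
L_2(t) = (t + 1)t / [35/4] = (4/35)t^2 + (4/35)t
f(t) = (-2)·L_0 + (-2)·L_1 + (-113/4)·L_2
  (-2)·L_0(t) = -(4/7)t^2 + (10/7)t
  (-2)·L_1(t) = (4/5)t^2 - (6/5)t - 2
  (-113/4)·L_2(t) = -(113/35)t^2 - (113/35)t
Adding term by term: -3t^2 - 3t - 2

f(t) = -3t^2 - 3t - 2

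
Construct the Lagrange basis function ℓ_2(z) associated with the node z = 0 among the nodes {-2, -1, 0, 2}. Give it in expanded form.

ℓ_2(z) = (z + 2)(z + 1)(z - 2) / [(2)·(1)·(-2)]
       = (z^3 + z^2 - 4z - 4) / (-4)

ℓ_2(z) = -(1/4)z^3 - (1/4)z^2 + z + 1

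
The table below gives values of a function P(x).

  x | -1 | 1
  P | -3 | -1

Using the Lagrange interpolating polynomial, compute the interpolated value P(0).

-2

L_0(0) = (-1)/[(-2)] = 1/2
L_1(0) = (1)/[(2)] = 1/2
Sum: (-3)·(1/2) + (-1)·(1/2) = -2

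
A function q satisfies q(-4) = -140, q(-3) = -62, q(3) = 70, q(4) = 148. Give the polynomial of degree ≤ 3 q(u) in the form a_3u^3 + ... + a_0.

Build the Lagrange basis polynomials:
L_0(u) = (u + 3)(u - 3)(u - 4) / [-56] = -(1/56)u^3 + (1/14)u^2 + (9/56)u - 9/14
L_1(u) = (u + 4)(u - 3)(u - 4) / [42] = (1/42)u^3 - (1/14)u^2 - (8/21)u + 8/7
L_2(u) = (u + 4)(u + 3)(u - 4) / [-42] = -(1/42)u^3 - (1/14)u^2 + (8/21)u + 8/7
L_3(u) = (u + 4)(u + 3)(u - 3) / [56] = (1/56)u^3 + (1/14)u^2 - (9/56)u - 9/14
q(u) = (-140)·L_0 + (-62)·L_1 + 70·L_2 + 148·L_3
  (-140)·L_0(u) = (5/2)u^3 - 10u^2 - (45/2)u + 90
  (-62)·L_1(u) = -(31/21)u^3 + (31/7)u^2 + (496/21)u - 496/7
  70·L_2(u) = -(5/3)u^3 - 5u^2 + (80/3)u + 80
  148·L_3(u) = (37/14)u^3 + (74/7)u^2 - (333/14)u - 666/7
Adding term by term: 2u^3 + 4u + 4

q(u) = 2u^3 + 4u + 4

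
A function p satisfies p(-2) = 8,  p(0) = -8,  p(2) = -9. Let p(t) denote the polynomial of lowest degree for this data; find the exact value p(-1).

-15/8

L_0(-1) = (-1)·(-3)/[(-2)·(-4)] = 3/8
L_1(-1) = (1)·(-3)/[(2)·(-2)] = 3/4
L_2(-1) = (1)·(-1)/[(4)·(2)] = -1/8
Sum: 8·(3/8) + (-8)·(3/4) + (-9)·(-1/8) = -15/8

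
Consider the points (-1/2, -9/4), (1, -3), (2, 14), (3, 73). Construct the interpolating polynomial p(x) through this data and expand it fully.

p(x) = 4x^3 - 3x^2 - 2x - 2

Build the Lagrange basis polynomials:
L_0(x) = (x - 1)(x - 2)(x - 3) / [-105/8] = -(8/105)x^3 + (16/35)x^2 - (88/105)x + 16/35
L_1(x) = (x + 1/2)(x - 2)(x - 3) / [3] = (1/3)x^3 - (3/2)x^2 + (7/6)x + 1
L_2(x) = (x + 1/2)(x - 1)(x - 3) / [-5/2] = -(2/5)x^3 + (7/5)x^2 - (2/5)x - 3/5
L_3(x) = (x + 1/2)(x - 1)(x - 2) / [7] = (1/7)x^3 - (5/14)x^2 + (1/14)x + 1/7
p(x) = (-9/4)·L_0 + (-3)·L_1 + 14·L_2 + 73·L_3
  (-9/4)·L_0(x) = (6/35)x^3 - (36/35)x^2 + (66/35)x - 36/35
  (-3)·L_1(x) = -x^3 + (9/2)x^2 - (7/2)x - 3
  14·L_2(x) = -(28/5)x^3 + (98/5)x^2 - (28/5)x - 42/5
  73·L_3(x) = (73/7)x^3 - (365/14)x^2 + (73/14)x + 73/7
Adding term by term: 4x^3 - 3x^2 - 2x - 2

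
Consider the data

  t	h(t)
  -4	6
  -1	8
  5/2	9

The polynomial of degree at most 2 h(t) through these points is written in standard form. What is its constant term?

2302/273

L_0(t) = (t + 1)(t - 5/2) / [39/2] = (2/39)t^2 - (1/13)t - 5/39
L_1(t) = (t + 4)(t - 5/2) / [-21/2] = -(2/21)t^2 - (1/7)t + 20/21
L_2(t) = (t + 4)(t + 1) / [91/4] = (4/91)t^2 + (20/91)t + 16/91
h(t) = 6·L_0 + 8·L_1 + 9·L_2
Only the constant term is needed; take it from each L_i and combine:
6·(-5/39) + 8·(20/21) + 9·(16/91) = 2302/273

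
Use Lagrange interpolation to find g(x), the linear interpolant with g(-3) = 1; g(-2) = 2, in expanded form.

g(x) = x + 4

Build the Lagrange basis polynomials:
L_0(x) = (x + 2) / [-1] = -x - 2
L_1(x) = (x + 3) / [1] = x + 3
g(x) = 1·L_0 + 2·L_1
  1·L_0(x) = -x - 2
  2·L_1(x) = 2x + 6
Adding term by term: x + 4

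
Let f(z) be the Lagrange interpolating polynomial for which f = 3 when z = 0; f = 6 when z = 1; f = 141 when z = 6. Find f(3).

36

Evaluate each Lagrange basis at z = 3:
L_0(3) = (2)·(-3)/[(-1)·(-6)] = -1
L_1(3) = (3)·(-3)/[(1)·(-5)] = 9/5
L_2(3) = (3)·(2)/[(6)·(5)] = 1/5
Sum: 3·(-1) + 6·(9/5) + 141·(1/5) = 36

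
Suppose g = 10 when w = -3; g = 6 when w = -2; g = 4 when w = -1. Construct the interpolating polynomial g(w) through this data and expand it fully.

Newton's divided differences:
g[-3,-2] = (6 - 10) / (-2 - (-3)) = -4
g[-2,-1] = (4 - 6) / (-1 - (-2)) = -2
g[-3,-2,-1] = (-2 - (-4)) / (-1 - (-3)) = 1
g(w) = 10 + (-4)·(w + 3) + 1·(w + 3)(w + 2)
Expanding: g(w) = w^2 + w + 4

g(w) = w^2 + w + 4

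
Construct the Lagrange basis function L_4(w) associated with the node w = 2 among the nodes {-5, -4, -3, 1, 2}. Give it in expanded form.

L_4(w) = (1/210)w^4 + (11/210)w^3 + (1/6)w^2 + (13/210)w - 2/7

L_4(w) = (w + 5)(w + 4)(w + 3)(w - 1) / [(7)·(6)·(5)·(1)]
       = (w^4 + 11w^3 + 35w^2 + 13w - 60) / (210)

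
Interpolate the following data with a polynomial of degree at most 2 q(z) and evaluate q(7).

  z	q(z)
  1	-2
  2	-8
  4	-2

Evaluate each Lagrange basis at z = 7:
L_0(7) = (5)·(3)/[(-1)·(-3)] = 5
L_1(7) = (6)·(3)/[(1)·(-2)] = -9
L_2(7) = (6)·(5)/[(3)·(2)] = 5
Sum: (-2)·(5) + (-8)·(-9) + (-2)·(5) = 52

52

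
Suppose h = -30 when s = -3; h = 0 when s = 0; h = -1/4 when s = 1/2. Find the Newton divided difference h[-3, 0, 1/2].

h[-3,0] = (0 - (-30)) / (0 - (-3)) = 10
h[0,1/2] = (-1/4 - 0) / (1/2 - 0) = -1/2
h[-3,0,1/2] = (-1/2 - 10) / (1/2 - (-3)) = -3

-3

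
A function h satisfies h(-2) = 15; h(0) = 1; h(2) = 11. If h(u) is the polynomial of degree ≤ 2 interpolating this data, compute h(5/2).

Evaluate each Lagrange basis at u = 5/2:
L_0(5/2) = (5/2)·(1/2)/[(-2)·(-4)] = 5/32
L_1(5/2) = (9/2)·(1/2)/[(2)·(-2)] = -9/16
L_2(5/2) = (9/2)·(5/2)/[(4)·(2)] = 45/32
Sum: 15·(5/32) + 1·(-9/16) + 11·(45/32) = 69/4

69/4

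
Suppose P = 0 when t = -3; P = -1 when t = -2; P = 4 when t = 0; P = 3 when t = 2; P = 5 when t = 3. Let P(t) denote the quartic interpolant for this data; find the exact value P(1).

4

Evaluate each Lagrange basis at t = 1:
L_0(1) = (3)·(1)·(-1)·(-2)/[(-1)·(-3)·(-5)·(-6)] = 1/15
L_1(1) = (4)·(1)·(-1)·(-2)/[(1)·(-2)·(-4)·(-5)] = -1/5
L_2(1) = (4)·(3)·(-1)·(-2)/[(3)·(2)·(-2)·(-3)] = 2/3
L_3(1) = (4)·(3)·(1)·(-2)/[(5)·(4)·(2)·(-1)] = 3/5
L_4(1) = (4)·(3)·(1)·(-1)/[(6)·(5)·(3)·(1)] = -2/15
Sum: 0 + (-1)·(-1/5) + 4·(2/3) + 3·(3/5) + 5·(-2/15) = 4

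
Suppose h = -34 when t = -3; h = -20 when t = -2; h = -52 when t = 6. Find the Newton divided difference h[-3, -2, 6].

-2

h[-3,-2] = (-20 - (-34)) / (-2 - (-3)) = 14
h[-2,6] = (-52 - (-20)) / (6 - (-2)) = -4
h[-3,-2,6] = (-4 - 14) / (6 - (-3)) = -2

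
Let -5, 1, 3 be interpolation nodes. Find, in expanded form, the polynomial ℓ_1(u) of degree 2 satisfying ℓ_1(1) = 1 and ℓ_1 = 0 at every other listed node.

ℓ_1(u) = (u + 5)(u - 3) / [(6)·(-2)]
       = (u^2 + 2u - 15) / (-12)

ℓ_1(u) = -(1/12)u^2 - (1/6)u + 5/4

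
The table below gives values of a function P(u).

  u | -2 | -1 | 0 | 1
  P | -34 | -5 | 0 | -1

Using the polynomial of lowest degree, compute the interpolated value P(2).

10

Evaluate each Lagrange basis at u = 2:
L_0(2) = (3)·(2)·(1)/[(-1)·(-2)·(-3)] = -1
L_1(2) = (4)·(2)·(1)/[(1)·(-1)·(-2)] = 4
L_2(2) = (4)·(3)·(1)/[(2)·(1)·(-1)] = -6
L_3(2) = (4)·(3)·(2)/[(3)·(2)·(1)] = 4
Sum: (-34)·(-1) + (-5)·(4) + 0 + (-1)·(4) = 10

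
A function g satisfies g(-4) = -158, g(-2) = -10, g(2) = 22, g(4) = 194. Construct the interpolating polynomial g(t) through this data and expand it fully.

g(t) = 3t^3 + t^2 - 4t + 2

Build the Lagrange basis polynomials:
L_0(t) = (t + 2)(t - 2)(t - 4) / [-96] = -(1/96)t^3 + (1/24)t^2 + (1/24)t - 1/6
L_1(t) = (t + 4)(t - 2)(t - 4) / [48] = (1/48)t^3 - (1/24)t^2 - (1/3)t + 2/3
L_2(t) = (t + 4)(t + 2)(t - 4) / [-48] = -(1/48)t^3 - (1/24)t^2 + (1/3)t + 2/3
L_3(t) = (t + 4)(t + 2)(t - 2) / [96] = (1/96)t^3 + (1/24)t^2 - (1/24)t - 1/6
g(t) = (-158)·L_0 + (-10)·L_1 + 22·L_2 + 194·L_3
  (-158)·L_0(t) = (79/48)t^3 - (79/12)t^2 - (79/12)t + 79/3
  (-10)·L_1(t) = -(5/24)t^3 + (5/12)t^2 + (10/3)t - 20/3
  22·L_2(t) = -(11/24)t^3 - (11/12)t^2 + (22/3)t + 44/3
  194·L_3(t) = (97/48)t^3 + (97/12)t^2 - (97/12)t - 97/3
Adding term by term: 3t^3 + t^2 - 4t + 2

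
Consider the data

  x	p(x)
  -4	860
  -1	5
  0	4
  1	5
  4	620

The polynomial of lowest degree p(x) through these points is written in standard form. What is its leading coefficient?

Build the Lagrange basis polynomials:
L_0(x) = (x + 1)x(x - 1)(x - 4) / [480] = (1/480)x^4 - (1/120)x^3 - (1/480)x^2 + (1/120)x
L_1(x) = (x + 4)x(x - 1)(x - 4) / [-30] = -(1/30)x^4 + (1/30)x^3 + (8/15)x^2 - (8/15)x
L_2(x) = (x + 4)(x + 1)(x - 1)(x - 4) / [16] = (1/16)x^4 - (17/16)x^2 + 1
L_3(x) = (x + 4)(x + 1)x(x - 4) / [-30] = -(1/30)x^4 - (1/30)x^3 + (8/15)x^2 + (8/15)x
L_4(x) = (x + 4)(x + 1)x(x - 1) / [480] = (1/480)x^4 + (1/120)x^3 - (1/480)x^2 - (1/120)x
p(x) = 860·L_0 + 5·L_1 + 4·L_2 + 5·L_3 + 620·L_4
Only the coefficient of x^4 is needed; take it from each L_i and combine:
860·(1/480) + 5·(-1/30) + 4·(1/16) + 5·(-1/30) + 620·(1/480) = 3

3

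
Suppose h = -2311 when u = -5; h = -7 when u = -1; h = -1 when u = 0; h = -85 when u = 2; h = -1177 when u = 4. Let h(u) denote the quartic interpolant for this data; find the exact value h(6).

-5677

Using Newton's divided-difference form:
h[-5,-1] = (-7 - (-2311)) / (-1 - (-5)) = 576
h[-1,0] = (-1 - (-7)) / (0 - (-1)) = 6
h[0,2] = (-85 - (-1)) / (2 - 0) = -42
h[2,4] = (-1177 - (-85)) / (4 - 2) = -546
h[-5,-1,0] = (6 - 576) / (0 - (-5)) = -114
h[-1,0,2] = (-42 - 6) / (2 - (-1)) = -16
h[0,2,4] = (-546 - (-42)) / (4 - 0) = -126
h[-5,-1,0,2] = (-16 - (-114)) / (2 - (-5)) = 14
h[-1,0,2,4] = (-126 - (-16)) / (4 - (-1)) = -22
h[-5,-1,0,2,4] = (-22 - 14) / (4 - (-5)) = -4
h(6) = -2311 + 576·(11) + (-114)·(11)·(7) + 14·(11)·(7)·(6) + (-4)·(11)·(7)·(6)·(4) = -5677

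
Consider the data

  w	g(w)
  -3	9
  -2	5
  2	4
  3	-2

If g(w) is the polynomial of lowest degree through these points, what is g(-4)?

Evaluate each Lagrange basis at w = -4:
L_0(-4) = (-2)·(-6)·(-7)/[(-1)·(-5)·(-6)] = 14/5
L_1(-4) = (-1)·(-6)·(-7)/[(1)·(-4)·(-5)] = -21/10
L_2(-4) = (-1)·(-2)·(-7)/[(5)·(4)·(-1)] = 7/10
L_3(-4) = (-1)·(-2)·(-6)/[(6)·(5)·(1)] = -2/5
Sum: 9·(14/5) + 5·(-21/10) + 4·(7/10) + (-2)·(-2/5) = 183/10

183/10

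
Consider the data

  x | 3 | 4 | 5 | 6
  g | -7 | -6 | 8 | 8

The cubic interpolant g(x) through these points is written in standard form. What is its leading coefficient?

-9/2

L_0(x) = (x - 4)(x - 5)(x - 6) / [-6] = -(1/6)x^3 + (5/2)x^2 - (37/3)x + 20
L_1(x) = (x - 3)(x - 5)(x - 6) / [2] = (1/2)x^3 - 7x^2 + (63/2)x - 45
L_2(x) = (x - 3)(x - 4)(x - 6) / [-2] = -(1/2)x^3 + (13/2)x^2 - 27x + 36
L_3(x) = (x - 3)(x - 4)(x - 5) / [6] = (1/6)x^3 - 2x^2 + (47/6)x - 10
g(x) = (-7)·L_0 + (-6)·L_1 + 8·L_2 + 8·L_3
Only the coefficient of x^3 is needed; take it from each L_i and combine:
(-7)·(-1/6) + (-6)·(1/2) + 8·(-1/2) + 8·(1/6) = -9/2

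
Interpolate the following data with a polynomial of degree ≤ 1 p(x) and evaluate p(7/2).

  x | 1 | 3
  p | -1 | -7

L_0(7/2) = (1/2)/[(-2)] = -1/4
L_1(7/2) = (5/2)/[(2)] = 5/4
Sum: (-1)·(-1/4) + (-7)·(5/4) = -17/2

-17/2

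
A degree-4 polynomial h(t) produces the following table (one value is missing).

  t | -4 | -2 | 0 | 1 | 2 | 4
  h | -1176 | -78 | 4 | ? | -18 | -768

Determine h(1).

9

The 5 known values determine h uniquely (degree ≤ 4).
Evaluate each Lagrange basis at t = 1:
L_0(1) = (3)·(1)·(-1)·(-3)/[(-2)·(-4)·(-6)·(-8)] = 3/128
L_1(1) = (5)·(1)·(-1)·(-3)/[(2)·(-2)·(-4)·(-6)] = -5/32
L_2(1) = (5)·(3)·(-1)·(-3)/[(4)·(2)·(-2)·(-4)] = 45/64
L_3(1) = (5)·(3)·(1)·(-3)/[(6)·(4)·(2)·(-2)] = 15/32
L_4(1) = (5)·(3)·(1)·(-1)/[(8)·(6)·(4)·(2)] = -5/128
Sum: (-1176)·(3/128) + (-78)·(-5/32) + 4·(45/64) + (-18)·(15/32) + (-768)·(-5/128) = 9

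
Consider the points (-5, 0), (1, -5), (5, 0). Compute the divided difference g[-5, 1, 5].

5/24

g[-5,1] = (-5 - 0) / (1 - (-5)) = -5/6
g[1,5] = (0 - (-5)) / (5 - 1) = 5/4
g[-5,1,5] = (5/4 - (-5/6)) / (5 - (-5)) = 5/24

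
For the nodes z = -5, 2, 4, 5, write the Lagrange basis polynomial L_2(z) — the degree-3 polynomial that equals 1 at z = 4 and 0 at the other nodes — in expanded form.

L_2(z) = (z + 5)(z - 2)(z - 5) / [(9)·(2)·(-1)]
       = (z^3 - 2z^2 - 25z + 50) / (-18)

L_2(z) = -(1/18)z^3 + (1/9)z^2 + (25/18)z - 25/9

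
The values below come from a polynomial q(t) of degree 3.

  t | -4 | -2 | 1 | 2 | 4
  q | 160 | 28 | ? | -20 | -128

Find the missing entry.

-5

The 4 known values determine q uniquely (degree ≤ 3).
L_0(1) = (3)·(-1)·(-3)/[(-2)·(-6)·(-8)] = -3/32
L_1(1) = (5)·(-1)·(-3)/[(2)·(-4)·(-6)] = 5/16
L_2(1) = (5)·(3)·(-3)/[(6)·(4)·(-2)] = 15/16
L_3(1) = (5)·(3)·(-1)/[(8)·(6)·(2)] = -5/32
Sum: 160·(-3/32) + 28·(5/16) + (-20)·(15/16) + (-128)·(-5/32) = -5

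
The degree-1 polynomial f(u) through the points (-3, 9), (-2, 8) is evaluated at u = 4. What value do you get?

L_0(4) = (6)/[(-1)] = -6
L_1(4) = (7)/[(1)] = 7
Sum: 9·(-6) + 8·(7) = 2

2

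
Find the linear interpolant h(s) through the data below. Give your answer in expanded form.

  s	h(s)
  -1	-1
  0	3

h(s) = 4s + 3

L_0(s) = s / [-1] = -s
L_1(s) = (s + 1) / [1] = s + 1
h(s) = (-1)·L_0 + 3·L_1
  (-1)·L_0(s) = s
  3·L_1(s) = 3s + 3
Adding term by term: 4s + 3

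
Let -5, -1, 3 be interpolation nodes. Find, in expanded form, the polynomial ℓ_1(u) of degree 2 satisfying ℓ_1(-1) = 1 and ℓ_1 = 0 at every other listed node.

ℓ_1(u) = (u + 5)(u - 3) / [(4)·(-4)]
       = (u^2 + 2u - 15) / (-16)

ℓ_1(u) = -(1/16)u^2 - (1/8)u + 15/16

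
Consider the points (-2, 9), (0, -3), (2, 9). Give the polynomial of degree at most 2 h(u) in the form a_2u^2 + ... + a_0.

Newton's divided differences:
h[-2,0] = (-3 - 9) / (0 - (-2)) = -6
h[0,2] = (9 - (-3)) / (2 - 0) = 6
h[-2,0,2] = (6 - (-6)) / (2 - (-2)) = 3
h(u) = 9 + (-6)·(u + 2) + 3·(u + 2)u
Expanding: h(u) = 3u^2 - 3

h(u) = 3u^2 - 3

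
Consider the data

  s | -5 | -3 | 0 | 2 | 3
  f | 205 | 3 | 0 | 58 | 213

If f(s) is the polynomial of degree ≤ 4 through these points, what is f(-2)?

-2

L_0(-2) = (1)·(-2)·(-4)·(-5)/[(-2)·(-5)·(-7)·(-8)] = -1/14
L_1(-2) = (3)·(-2)·(-4)·(-5)/[(2)·(-3)·(-5)·(-6)] = 2/3
L_2(-2) = (3)·(1)·(-4)·(-5)/[(5)·(3)·(-2)·(-3)] = 2/3
L_3(-2) = (3)·(1)·(-2)·(-5)/[(7)·(5)·(2)·(-1)] = -3/7
L_4(-2) = (3)·(1)·(-2)·(-4)/[(8)·(6)·(3)·(1)] = 1/6
Sum: 205·(-1/14) + 3·(2/3) + 0 + 58·(-3/7) + 213·(1/6) = -2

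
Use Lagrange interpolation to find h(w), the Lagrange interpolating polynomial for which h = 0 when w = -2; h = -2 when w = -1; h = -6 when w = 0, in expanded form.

h(w) = -w^2 - 5w - 6

Build the Lagrange basis polynomials:
L_0(w) = (w + 1)w / [2] = (1/2)w^2 + (1/2)w
L_1(w) = (w + 2)w / [-1] = -w^2 - 2w
L_2(w) = (w + 2)(w + 1) / [2] = (1/2)w^2 + (3/2)w + 1
h(w) = 0·L_0 + (-2)·L_1 + (-6)·L_2
  0·L_0(w) = 0
  (-2)·L_1(w) = 2w^2 + 4w
  (-6)·L_2(w) = -3w^2 - 9w - 6
Adding term by term: -w^2 - 5w - 6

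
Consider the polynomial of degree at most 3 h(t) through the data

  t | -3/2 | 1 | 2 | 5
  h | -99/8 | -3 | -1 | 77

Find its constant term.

-3

L_0(t) = (t - 1)(t - 2)(t - 5) / [-455/8] = -(8/455)t^3 + (64/455)t^2 - (136/455)t + 16/91
L_1(t) = (t + 3/2)(t - 2)(t - 5) / [10] = (1/10)t^3 - (11/20)t^2 - (1/20)t + 3/2
L_2(t) = (t + 3/2)(t - 1)(t - 5) / [-21/2] = -(2/21)t^3 + (3/7)t^2 + (8/21)t - 5/7
L_3(t) = (t + 3/2)(t - 1)(t - 2) / [78] = (1/78)t^3 - (1/52)t^2 - (5/156)t + 1/26
h(t) = (-99/8)·L_0 + (-3)·L_1 + (-1)·L_2 + 77·L_3
Only the constant term is needed; take it from each L_i and combine:
(-99/8)·(16/91) + (-3)·(3/2) + (-1)·(-5/7) + 77·(1/26) = -3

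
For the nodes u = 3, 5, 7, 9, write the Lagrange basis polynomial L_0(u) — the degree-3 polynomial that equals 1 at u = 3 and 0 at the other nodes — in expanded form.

L_0(u) = (u - 5)(u - 7)(u - 9) / [(-2)·(-4)·(-6)]
       = (u^3 - 21u^2 + 143u - 315) / (-48)

L_0(u) = -(1/48)u^3 + (7/16)u^2 - (143/48)u + 105/16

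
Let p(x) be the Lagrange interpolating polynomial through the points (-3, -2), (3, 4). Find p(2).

Evaluate each Lagrange basis at x = 2:
L_0(2) = (-1)/[(-6)] = 1/6
L_1(2) = (5)/[(6)] = 5/6
Sum: (-2)·(1/6) + 4·(5/6) = 3

3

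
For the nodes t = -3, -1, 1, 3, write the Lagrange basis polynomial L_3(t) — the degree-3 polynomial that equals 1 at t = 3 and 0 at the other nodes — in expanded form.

L_3(t) = (t + 3)(t + 1)(t - 1) / [(6)·(4)·(2)]
       = (t^3 + 3t^2 - t - 3) / (48)

L_3(t) = (1/48)t^3 + (1/16)t^2 - (1/48)t - 1/16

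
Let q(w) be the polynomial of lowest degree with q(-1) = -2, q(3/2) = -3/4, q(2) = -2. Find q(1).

0

Evaluate each Lagrange basis at w = 1:
L_0(1) = (-1/2)·(-1)/[(-5/2)·(-3)] = 1/15
L_1(1) = (2)·(-1)/[(5/2)·(-1/2)] = 8/5
L_2(1) = (2)·(-1/2)/[(3)·(1/2)] = -2/3
Sum: (-2)·(1/15) + (-3/4)·(8/5) + (-2)·(-2/3) = 0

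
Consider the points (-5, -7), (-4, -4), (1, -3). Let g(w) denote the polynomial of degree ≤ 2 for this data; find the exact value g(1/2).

-41/20

Evaluate each Lagrange basis at w = 1/2:
L_0(1/2) = (9/2)·(-1/2)/[(-1)·(-6)] = -3/8
L_1(1/2) = (11/2)·(-1/2)/[(1)·(-5)] = 11/20
L_2(1/2) = (11/2)·(9/2)/[(6)·(5)] = 33/40
Sum: (-7)·(-3/8) + (-4)·(11/20) + (-3)·(33/40) = -41/20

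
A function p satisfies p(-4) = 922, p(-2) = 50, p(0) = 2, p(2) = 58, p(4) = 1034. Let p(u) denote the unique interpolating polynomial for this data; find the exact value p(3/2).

127/8

Using Newton's divided-difference form:
p[-4,-2] = (50 - 922) / (-2 - (-4)) = -436
p[-2,0] = (2 - 50) / (0 - (-2)) = -24
p[0,2] = (58 - 2) / (2 - 0) = 28
p[2,4] = (1034 - 58) / (4 - 2) = 488
p[-4,-2,0] = (-24 - (-436)) / (0 - (-4)) = 103
p[-2,0,2] = (28 - (-24)) / (2 - (-2)) = 13
p[0,2,4] = (488 - 28) / (4 - 0) = 115
p[-4,-2,0,2] = (13 - 103) / (2 - (-4)) = -15
p[-2,0,2,4] = (115 - 13) / (4 - (-2)) = 17
p[-4,-2,0,2,4] = (17 - (-15)) / (4 - (-4)) = 4
p(3/2) = 922 + (-436)·(11/2) + 103·(11/2)·(7/2) + (-15)·(11/2)·(7/2)·(3/2) + 4·(11/2)·(7/2)·(3/2)·(-1/2) = 127/8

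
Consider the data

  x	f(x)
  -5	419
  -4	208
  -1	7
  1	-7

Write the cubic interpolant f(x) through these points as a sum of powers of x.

f(x) = -4x^3 - 4x^2 - 3x + 4

Build the Lagrange basis polynomials:
L_0(x) = (x + 4)(x + 1)(x - 1) / [-24] = -(1/24)x^3 - (1/6)x^2 + (1/24)x + 1/6
L_1(x) = (x + 5)(x + 1)(x - 1) / [15] = (1/15)x^3 + (1/3)x^2 - (1/15)x - 1/3
L_2(x) = (x + 5)(x + 4)(x - 1) / [-24] = -(1/24)x^3 - (1/3)x^2 - (11/24)x + 5/6
L_3(x) = (x + 5)(x + 4)(x + 1) / [60] = (1/60)x^3 + (1/6)x^2 + (29/60)x + 1/3
f(x) = 419·L_0 + 208·L_1 + 7·L_2 + (-7)·L_3
  419·L_0(x) = -(419/24)x^3 - (419/6)x^2 + (419/24)x + 419/6
  208·L_1(x) = (208/15)x^3 + (208/3)x^2 - (208/15)x - 208/3
  7·L_2(x) = -(7/24)x^3 - (7/3)x^2 - (77/24)x + 35/6
  (-7)·L_3(x) = -(7/60)x^3 - (7/6)x^2 - (203/60)x - 7/3
Adding term by term: -4x^3 - 4x^2 - 3x + 4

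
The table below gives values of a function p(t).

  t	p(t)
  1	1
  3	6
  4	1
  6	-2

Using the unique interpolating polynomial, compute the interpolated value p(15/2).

L_0(15/2) = (9/2)·(7/2)·(3/2)/[(-2)·(-3)·(-5)] = -63/80
L_1(15/2) = (13/2)·(7/2)·(3/2)/[(2)·(-1)·(-3)] = 91/16
L_2(15/2) = (13/2)·(9/2)·(3/2)/[(3)·(1)·(-2)] = -117/16
L_3(15/2) = (13/2)·(9/2)·(7/2)/[(5)·(3)·(2)] = 273/80
Sum: 1·(-63/80) + 6·(91/16) + 1·(-117/16) + (-2)·(273/80) = 96/5

96/5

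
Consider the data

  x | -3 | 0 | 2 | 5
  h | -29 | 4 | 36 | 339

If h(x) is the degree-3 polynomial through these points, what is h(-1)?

3

Evaluate each Lagrange basis at x = -1:
L_0(-1) = (-1)·(-3)·(-6)/[(-3)·(-5)·(-8)] = 3/20
L_1(-1) = (2)·(-3)·(-6)/[(3)·(-2)·(-5)] = 6/5
L_2(-1) = (2)·(-1)·(-6)/[(5)·(2)·(-3)] = -2/5
L_3(-1) = (2)·(-1)·(-3)/[(8)·(5)·(3)] = 1/20
Sum: (-29)·(3/20) + 4·(6/5) + 36·(-2/5) + 339·(1/20) = 3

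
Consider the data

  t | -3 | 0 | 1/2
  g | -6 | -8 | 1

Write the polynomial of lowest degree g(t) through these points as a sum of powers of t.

Build the Lagrange basis polynomials:
L_0(t) = t(t - 1/2) / [21/2] = (2/21)t^2 - (1/21)t
L_1(t) = (t + 3)(t - 1/2) / [-3/2] = -(2/3)t^2 - (5/3)t + 1
L_2(t) = (t + 3)t / [7/4] = (4/7)t^2 + (12/7)t
g(t) = (-6)·L_0 + (-8)·L_1 + 1·L_2
  (-6)·L_0(t) = -(4/7)t^2 + (2/7)t
  (-8)·L_1(t) = (16/3)t^2 + (40/3)t - 8
  1·L_2(t) = (4/7)t^2 + (12/7)t
Adding term by term: (16/3)t^2 + (46/3)t - 8

g(t) = (16/3)t^2 + (46/3)t - 8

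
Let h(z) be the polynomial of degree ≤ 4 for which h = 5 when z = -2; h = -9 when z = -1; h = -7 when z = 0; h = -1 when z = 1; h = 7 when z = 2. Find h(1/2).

-265/64

L_0(1/2) = (3/2)·(1/2)·(-1/2)·(-3/2)/[(-1)·(-2)·(-3)·(-4)] = 3/128
L_1(1/2) = (5/2)·(1/2)·(-1/2)·(-3/2)/[(1)·(-1)·(-2)·(-3)] = -5/32
L_2(1/2) = (5/2)·(3/2)·(-1/2)·(-3/2)/[(2)·(1)·(-1)·(-2)] = 45/64
L_3(1/2) = (5/2)·(3/2)·(1/2)·(-3/2)/[(3)·(2)·(1)·(-1)] = 15/32
L_4(1/2) = (5/2)·(3/2)·(1/2)·(-1/2)/[(4)·(3)·(2)·(1)] = -5/128
Sum: 5·(3/128) + (-9)·(-5/32) + (-7)·(45/64) + (-1)·(15/32) + 7·(-5/128) = -265/64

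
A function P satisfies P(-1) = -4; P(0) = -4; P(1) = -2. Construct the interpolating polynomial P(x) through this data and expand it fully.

P(x) = x^2 + x - 4

Newton's divided differences:
P[-1,0] = (-4 - (-4)) / (0 - (-1)) = 0
P[0,1] = (-2 - (-4)) / (1 - 0) = 2
P[-1,0,1] = (2 - 0) / (1 - (-1)) = 1
P(x) = -4 + 1·(x + 1)x
Expanding: P(x) = x^2 + x - 4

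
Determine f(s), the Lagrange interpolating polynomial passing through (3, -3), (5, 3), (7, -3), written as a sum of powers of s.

f(s) = -(3/2)s^2 + 15s - 69/2

Build the Lagrange basis polynomials:
L_0(s) = (s - 5)(s - 7) / [8] = (1/8)s^2 - (3/2)s + 35/8
L_1(s) = (s - 3)(s - 7) / [-4] = -(1/4)s^2 + (5/2)s - 21/4
L_2(s) = (s - 3)(s - 5) / [8] = (1/8)s^2 - s + 15/8
f(s) = (-3)·L_0 + 3·L_1 + (-3)·L_2
  (-3)·L_0(s) = -(3/8)s^2 + (9/2)s - 105/8
  3·L_1(s) = -(3/4)s^2 + (15/2)s - 63/4
  (-3)·L_2(s) = -(3/8)s^2 + 3s - 45/8
Adding term by term: -(3/2)s^2 + 15s - 69/2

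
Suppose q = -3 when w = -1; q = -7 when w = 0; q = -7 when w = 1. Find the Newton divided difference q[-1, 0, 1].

2

q[-1,0] = (-7 - (-3)) / (0 - (-1)) = -4
q[0,1] = (-7 - (-7)) / (1 - 0) = 0
q[-1,0,1] = (0 - (-4)) / (1 - (-1)) = 2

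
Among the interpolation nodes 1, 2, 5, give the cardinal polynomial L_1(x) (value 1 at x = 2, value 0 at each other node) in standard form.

L_1(x) = -(1/3)x^2 + 2x - 5/3

L_1(x) = (x - 1)(x - 5) / [(1)·(-3)]
       = (x^2 - 6x + 5) / (-3)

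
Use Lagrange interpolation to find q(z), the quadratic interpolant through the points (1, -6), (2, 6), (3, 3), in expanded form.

Build the Lagrange basis polynomials:
L_0(z) = (z - 2)(z - 3) / [2] = (1/2)z^2 - (5/2)z + 3
L_1(z) = (z - 1)(z - 3) / [-1] = -z^2 + 4z - 3
L_2(z) = (z - 1)(z - 2) / [2] = (1/2)z^2 - (3/2)z + 1
q(z) = (-6)·L_0 + 6·L_1 + 3·L_2
  (-6)·L_0(z) = -3z^2 + 15z - 18
  6·L_1(z) = -6z^2 + 24z - 18
  3·L_2(z) = (3/2)z^2 - (9/2)z + 3
Adding term by term: -(15/2)z^2 + (69/2)z - 33

q(z) = -(15/2)z^2 + (69/2)z - 33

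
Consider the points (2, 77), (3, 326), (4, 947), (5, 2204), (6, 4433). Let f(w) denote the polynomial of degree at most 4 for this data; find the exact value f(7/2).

9203/16

L_0(7/2) = (1/2)·(-1/2)·(-3/2)·(-5/2)/[(-1)·(-2)·(-3)·(-4)] = -5/128
L_1(7/2) = (3/2)·(-1/2)·(-3/2)·(-5/2)/[(1)·(-1)·(-2)·(-3)] = 15/32
L_2(7/2) = (3/2)·(1/2)·(-3/2)·(-5/2)/[(2)·(1)·(-1)·(-2)] = 45/64
L_3(7/2) = (3/2)·(1/2)·(-1/2)·(-5/2)/[(3)·(2)·(1)·(-1)] = -5/32
L_4(7/2) = (3/2)·(1/2)·(-1/2)·(-3/2)/[(4)·(3)·(2)·(1)] = 3/128
Sum: 77·(-5/128) + 326·(15/32) + 947·(45/64) + 2204·(-5/32) + 4433·(3/128) = 9203/16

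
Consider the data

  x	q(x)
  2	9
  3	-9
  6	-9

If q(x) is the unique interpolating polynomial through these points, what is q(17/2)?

423/8

Evaluate each Lagrange basis at x = 17/2:
L_0(17/2) = (11/2)·(5/2)/[(-1)·(-4)] = 55/16
L_1(17/2) = (13/2)·(5/2)/[(1)·(-3)] = -65/12
L_2(17/2) = (13/2)·(11/2)/[(4)·(3)] = 143/48
Sum: 9·(55/16) + (-9)·(-65/12) + (-9)·(143/48) = 423/8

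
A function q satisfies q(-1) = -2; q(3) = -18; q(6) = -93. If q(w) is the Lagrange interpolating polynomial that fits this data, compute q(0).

L_0(0) = (-3)·(-6)/[(-4)·(-7)] = 9/14
L_1(0) = (1)·(-6)/[(4)·(-3)] = 1/2
L_2(0) = (1)·(-3)/[(7)·(3)] = -1/7
Sum: (-2)·(9/14) + (-18)·(1/2) + (-93)·(-1/7) = 3

3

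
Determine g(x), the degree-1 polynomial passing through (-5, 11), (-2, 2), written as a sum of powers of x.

g(x) = -3x - 4

L_0(x) = (x + 2) / [-3] = -(1/3)x - 2/3
L_1(x) = (x + 5) / [3] = (1/3)x + 5/3
g(x) = 11·L_0 + 2·L_1
  11·L_0(x) = -(11/3)x - 22/3
  2·L_1(x) = (2/3)x + 10/3
Adding term by term: -3x - 4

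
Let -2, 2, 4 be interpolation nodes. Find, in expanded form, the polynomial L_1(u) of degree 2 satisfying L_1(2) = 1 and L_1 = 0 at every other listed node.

L_1(u) = (u + 2)(u - 4) / [(4)·(-2)]
       = (u^2 - 2u - 8) / (-8)

L_1(u) = -(1/8)u^2 + (1/4)u + 1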